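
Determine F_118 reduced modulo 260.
99

Matrix identity: Q^n = [[F_(n+1), F_n], [F_n, F_(n-1)]] with Q = [[1,1],[1,0]].
n = 118 = 1110110₂. Square-and-multiply, entries mod 260:
Q^1 = [[1,1],[1,0]]
Q^3 = (Q^1)²·Q = [[3,2],[2,1]]
Q^7 = (Q^3)²·Q = [[21,13],[13,8]]
Q^14 = (Q^7)² = [[90,117],[117,233]]
Q^29 = (Q^14)²·Q = [[40,209],[209,91]]
Q^59 = (Q^29)²·Q = [[120,41],[41,79]]
Q^118 = (Q^59)² = [[221,99],[99,122]]
F_118 mod 260 = Q^118[0][1] = 99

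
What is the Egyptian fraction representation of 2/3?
1/2 + 1/6

Greedy algorithm:
2/3: ceiling(3/2) = 2, use 1/2
1/6: ceiling(6/1) = 6, use 1/6
Result: 2/3 = 1/2 + 1/6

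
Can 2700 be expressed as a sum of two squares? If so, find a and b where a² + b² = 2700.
Not possible

Factorization: 2700 = 2^2 × 3^3 × 5^2
By Fermat: n is sum of two squares iff every prime p ≡ 3 (mod 4) appears to even power.
Prime(s) ≡ 3 (mod 4) with odd exponent: [(3, 3)]
Therefore 2700 cannot be expressed as a² + b².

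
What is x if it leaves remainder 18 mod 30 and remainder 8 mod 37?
378

Using Chinese Remainder Theorem:
M = 30 × 37 = 1110
M1 = 37, M2 = 30
y1 = 37^(-1) mod 30 = 13
y2 = 30^(-1) mod 37 = 21
x = (18×37×13 + 8×30×21) mod 1110 = 378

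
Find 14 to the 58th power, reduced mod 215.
101

Repeated squaring. Binary of 58 = 111010.
14^1 ≡ 14 (mod 215); 14^2 ≡ 196 (mod 215); 14^4 ≡ 146 (mod 215); 14^8 ≡ 31 (mod 215); 14^16 ≡ 101 (mod 215); 14^32 ≡ 96 (mod 215)
14^58 = 14^2 × 14^8 × 14^16 × 14^32 ≡ 101 (mod 215)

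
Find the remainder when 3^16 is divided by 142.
131

Repeated squaring. Binary of 16 = 10000.
3^1 ≡ 3 (mod 142); 3^2 ≡ 9 (mod 142); 3^4 ≡ 81 (mod 142); 3^8 ≡ 29 (mod 142); 3^16 ≡ 131 (mod 142)
3^16 = 3^16 ≡ 131 (mod 142)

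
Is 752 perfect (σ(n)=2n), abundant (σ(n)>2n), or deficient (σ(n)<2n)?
deficient

Proper divisors of 752: sum = 1 + 2 + 4 + 8 + 16 + 47 + 94 + 188 + 376 = 736
Since 736 < 752, 752 is deficient.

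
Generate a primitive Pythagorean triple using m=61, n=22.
(3237, 2684, 4205)

Euclid's formula: a = m² - n², b = 2mn, c = m² + n²
m = 61, n = 22
a = 61² - 22² = 3721 - 484 = 3237
b = 2 × 61 × 22 = 2684
c = 61² + 22² = 3721 + 484 = 4205
Verification: 3237² + 2684² = 10478169 + 7203856 = 17682025 = 4205² ✓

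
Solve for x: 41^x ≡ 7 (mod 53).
50

Baby-step giant-step with step n = ⌈√53⌉ = 8.
Baby steps 41^j mod 53 (j:value) for j=0..7: 0:1, 1:41, 2:38, 3:21, 4:13, 5:3, 6:17, 7:8.
Giant-step multiplier: 41^(-8) ≡ 41^(52-8) = 41^44 ≡ 16 (mod 53).
Giant steps γ_i = 7·16^i mod 53: γ_0=7, γ_1=6, γ_2=43, γ_3=52, γ_4=37, γ_5=9, γ_6=38 (in table at j=2).
x = i·n + j = 6·8 + 2 = 50.
Check: 41^50 ≡ 7 (mod 53).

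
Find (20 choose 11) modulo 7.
2

Using Lucas' theorem:
Write n=20 and k=11 in base 7:
n in base 7: [2, 6]
k in base 7: [1, 4]
C(20,11) mod 7 = ∏ C(n_i, k_i) mod 7
Digit binomials (mod 7): C(2,1) = 2; C(6,4) = 15 ≡ 1
Product: 2 × 1 = 2 ≡ 2 (mod 7)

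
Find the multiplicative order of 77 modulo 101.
50

101 is prime, so ord(77) divides φ(101) = 100.
Divisors of 100: 1, 2, 4, 5, 10, 20, 25, 50, 100.
Repeated squaring: 77^1 ≡ 77, 77^2 ≡ 71, 77^4 ≡ 92, 77^8 ≡ 81, 77^16 ≡ 97, 77^32 ≡ 16, 77^64 ≡ 54 (mod 101).
Test 77^d mod 101 for each divisor d in increasing order:
77^1 ≡ 77
77^2 ≡ 71
77^4 ≡ 92
77^5 = 77^4·77^1 ≡ 14
77^10 = 77^8·77^2 ≡ 95
77^20 = 77^16·77^4 ≡ 36
77^25 = 77^16·77^8·77^1 ≡ 100
77^50 = 77^32·77^16·77^2 ≡ 1  ← first divisor giving 1
The order is 50.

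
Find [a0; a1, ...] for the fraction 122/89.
[1; 2, 1, 2, 3, 3]

Euclidean algorithm steps:
122 = 1 × 89 + 33
89 = 2 × 33 + 23
33 = 1 × 23 + 10
23 = 2 × 10 + 3
10 = 3 × 3 + 1
3 = 3 × 1 + 0
Continued fraction: [1; 2, 1, 2, 3, 3]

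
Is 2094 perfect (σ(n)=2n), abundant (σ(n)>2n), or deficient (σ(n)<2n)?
abundant

Proper divisors of 2094: sum = 1 + 2 + 3 + 6 + 349 + 698 + 1047 = 2106
Since 2106 > 2094, 2094 is abundant.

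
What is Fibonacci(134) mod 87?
50

Matrix identity: Q^n = [[F_(n+1), F_n], [F_n, F_(n-1)]] with Q = [[1,1],[1,0]].
n = 134 = 10000110₂. Square-and-multiply, entries mod 87:
Q^1 = [[1,1],[1,0]]
Q^2 = (Q^1)² = [[2,1],[1,1]]
Q^4 = (Q^2)² = [[5,3],[3,2]]
Q^8 = (Q^4)² = [[34,21],[21,13]]
Q^16 = (Q^8)² = [[31,30],[30,1]]
Q^33 = (Q^16)²·Q = [[37,34],[34,3]]
Q^67 = (Q^33)²·Q = [[57,2],[2,55]]
Q^134 = (Q^67)² = [[34,50],[50,71]]
F_134 mod 87 = Q^134[0][1] = 50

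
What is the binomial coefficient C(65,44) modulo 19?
8

Using Lucas' theorem:
Write n=65 and k=44 in base 19:
n in base 19: [3, 8]
k in base 19: [2, 6]
C(65,44) mod 19 = ∏ C(n_i, k_i) mod 19
Digit binomials (mod 19): C(3,2) = 3; C(8,6) = 28 ≡ 9
Product: 3 × 9 = 27 ≡ 8 (mod 19)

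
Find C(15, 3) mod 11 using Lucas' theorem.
4

Using Lucas' theorem:
Write n=15 and k=3 in base 11:
n in base 11: [1, 4]
k in base 11: [0, 3]
C(15,3) mod 11 = ∏ C(n_i, k_i) mod 11
Digit binomials (mod 11): C(1,0) = 1; C(4,3) = 4
Product: 1 × 4 = 4 ≡ 4 (mod 11)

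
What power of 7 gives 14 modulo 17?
11

Baby-step giant-step with step n = ⌈√17⌉ = 5.
Baby steps 7^j mod 17 (j:value) for j=0..4: 0:1, 1:7, 2:15, 3:3, 4:4.
Giant-step multiplier: 7^(-5) ≡ 7^(16-5) = 7^11 ≡ 14 (mod 17).
Giant steps γ_i = 14·14^i mod 17: γ_0=14, γ_1=9, γ_2=7 (in table at j=1).
x = i·n + j = 2·5 + 1 = 11.
Check: 7^11 ≡ 14 (mod 17).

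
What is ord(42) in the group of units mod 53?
13

53 is prime, so ord(42) divides φ(53) = 52.
Divisors of 52: 1, 2, 4, 13, 26, 52.
Repeated squaring: 42^1 ≡ 42, 42^2 ≡ 15, 42^4 ≡ 13, 42^8 ≡ 10, 42^16 ≡ 47, 42^32 ≡ 36 (mod 53).
Test 42^d mod 53 for each divisor d in increasing order:
42^1 ≡ 42
42^2 ≡ 15
42^4 ≡ 13
42^13 = 42^8·42^4·42^1 ≡ 1  ← first divisor giving 1
The order is 13.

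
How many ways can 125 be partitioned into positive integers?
3163127352

p(n) counts ways to write n as a sum of positive integers (order ignored).
Euler's pentagonal recurrence: p(k) = p(k-1) + p(k-2) - p(k-5) - p(k-7) + p(k-12) + p(k-15) - ... (offsets j(3j∓1)/2, signs ++--, p(0)=1, p(<0)=0).
DP table for k = 0..124: p(0)=1, p(1)=1, p(2)=2, p(3)=3, p(4)=5, p(5)=7, p(6)=11, p(7)=15, p(8)=22, p(9)=30, p(10)=42, p(11)=56, p(12)=77, p(13)=101, p(14)=135, p(15)=176, p(16)=231, p(17)=297, p(18)=385, p(19)=490, p(20)=627, p(21)=792, p(22)=1002, p(23)=1255, p(24)=1575, p(25)=1958, p(26)=2436, p(27)=3010, p(28)=3718, p(29)=4565, p(30)=5604, p(31)=6842, p(32)=8349, p(33)=10143, p(34)=12310, p(35)=14883, p(36)=17977, p(37)=21637, p(38)=26015, p(39)=31185, p(40)=37338, p(41)=44583, p(42)=53174, p(43)=63261, p(44)=75175, p(45)=89134, p(46)=105558, p(47)=124754, p(48)=147273, p(49)=173525, p(50)=204226, p(51)=239943, p(52)=281589, p(53)=329931, p(54)=386155, p(55)=451276, p(56)=526823, p(57)=614154, p(58)=715220, p(59)=831820, p(60)=966467, p(61)=1121505, p(62)=1300156, p(63)=1505499, p(64)=1741630, p(65)=2012558, p(66)=2323520, p(67)=2679689, p(68)=3087735, p(69)=3554345, p(70)=4087968, p(71)=4697205, p(72)=5392783, p(73)=6185689, p(74)=7089500, p(75)=8118264, p(76)=9289091, p(77)=10619863, p(78)=12132164, p(79)=13848650, p(80)=15796476, p(81)=18004327, p(82)=20506255, p(83)=23338469, p(84)=26543660, p(85)=30167357, p(86)=34262962, p(87)=38887673, p(88)=44108109, p(89)=49995925, p(90)=56634173, p(91)=64112359, p(92)=72533807, p(93)=82010177, p(94)=92669720, p(95)=104651419, p(96)=118114304, p(97)=133230930, p(98)=150198136, p(99)=169229875, p(100)=190569292, p(101)=214481126, p(102)=241265379, p(103)=271248950, p(104)=304801365, p(105)=342325709, p(106)=384276336, p(107)=431149389, p(108)=483502844, p(109)=541946240, p(110)=607163746, p(111)=679903203, p(112)=761002156, p(113)=851376628, p(114)=952050665, p(115)=1064144451, p(116)=1188908248, p(117)=1327710076, p(118)=1482074143, p(119)=1653668665, p(120)=1844349560, p(121)=2056148051, p(122)=2291320912, p(123)=2552338241, p(124)=2841940500.
Final step: p(125) = p(124) + p(123) - p(120) - p(118) + p(113) + p(110) - p(103) - p(99) + p(90) + p(85) - p(74) - p(68) + p(55) + p(48) - p(33) - p(25) + p(8)
= 2841940500 + 2552338241 - 1844349560 - 1482074143 + 851376628 + 607163746 - 271248950 - 169229875 + 56634173 + 30167357 - 7089500 - 3087735 + 451276 + 147273 - 10143 - 1958 + 22
= 3163127352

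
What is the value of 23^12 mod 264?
1

Repeated squaring. Binary of 12 = 1100.
23^1 ≡ 23 (mod 264); 23^2 ≡ 1 (mod 264); 23^4 ≡ 1 (mod 264); 23^8 ≡ 1 (mod 264)
23^12 = 23^4 × 23^8 ≡ 1 (mod 264)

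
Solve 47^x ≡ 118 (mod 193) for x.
46

Baby-step giant-step with step n = ⌈√193⌉ = 14.
Baby steps 47^j mod 193 (j:value) for j=0..13: 0:1, 1:47, 2:86, 3:182, 4:62, 5:19, 6:121, 7:90, 8:177, 9:20, 10:168, 11:176, 12:166, 13:82.
Giant-step multiplier: 47^(-14) ≡ 47^(192-14) = 47^178 ≡ 32 (mod 193).
Giant steps γ_i = 118·32^i mod 193: γ_0=118, γ_1=109, γ_2=14, γ_3=62 (in table at j=4).
x = i·n + j = 3·14 + 4 = 46.
Check: 47^46 ≡ 118 (mod 193).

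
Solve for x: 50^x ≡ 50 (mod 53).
1

Baby-step giant-step with step n = ⌈√53⌉ = 8.
Baby steps 50^j mod 53 (j:value) for j=0..7: 0:1, 1:50, 2:9, 3:26, 4:28, 5:22, 6:40, 7:39.
h = 50 is already in the table at j=1, so x = 1.
Check: 50^1 ≡ 50 (mod 53).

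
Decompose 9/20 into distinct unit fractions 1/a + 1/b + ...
1/3 + 1/9 + 1/180

Greedy algorithm:
9/20: ceiling(20/9) = 3, use 1/3
7/60: ceiling(60/7) = 9, use 1/9
1/180: ceiling(180/1) = 180, use 1/180
Result: 9/20 = 1/3 + 1/9 + 1/180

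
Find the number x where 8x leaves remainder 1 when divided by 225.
197

gcd(8, 225) = 1, so the inverse exists.
Extended Euclidean algorithm on (225, 8):
225 = 28 × 8 + 1  ⟹  1 = (1)·225 + (-28)·8
So (-28)·8 ≡ 1 (mod 225), i.e. 8^(-1) ≡ -28 ≡ 197 (mod 225).
Check: 8 × 197 = 1576 ≡ 1 (mod 225)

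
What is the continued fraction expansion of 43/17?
[2; 1, 1, 8]

Euclidean algorithm steps:
43 = 2 × 17 + 9
17 = 1 × 9 + 8
9 = 1 × 8 + 1
8 = 8 × 1 + 0
Continued fraction: [2; 1, 1, 8]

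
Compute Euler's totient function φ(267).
176

267 = 3 × 89
φ(n) = n × ∏(1 - 1/p) for each prime p dividing n
φ(267) = 267 × (1 - 1/3) × (1 - 1/89) = 176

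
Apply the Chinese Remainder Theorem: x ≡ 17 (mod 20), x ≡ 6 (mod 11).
17

Using Chinese Remainder Theorem:
M = 20 × 11 = 220
M1 = 11, M2 = 20
y1 = 11^(-1) mod 20 = 11
y2 = 20^(-1) mod 11 = 5
x = (17×11×11 + 6×20×5) mod 220 = 17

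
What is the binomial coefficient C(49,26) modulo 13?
3

Using Lucas' theorem:
Write n=49 and k=26 in base 13:
n in base 13: [3, 10]
k in base 13: [2, 0]
C(49,26) mod 13 = ∏ C(n_i, k_i) mod 13
Digit binomials (mod 13): C(3,2) = 3; C(10,0) = 1
Product: 3 × 1 = 3 ≡ 3 (mod 13)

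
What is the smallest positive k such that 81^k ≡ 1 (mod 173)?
43

173 is prime, so ord(81) divides φ(173) = 172.
Divisors of 172: 1, 2, 4, 43, 86, 172.
Repeated squaring: 81^1 ≡ 81, 81^2 ≡ 160, 81^4 ≡ 169, 81^8 ≡ 16, 81^16 ≡ 83, 81^32 ≡ 142, 81^64 ≡ 96, 81^128 ≡ 47 (mod 173).
Test 81^d mod 173 for each divisor d in increasing order:
81^1 ≡ 81
81^2 ≡ 160
81^4 ≡ 169
81^43 = 81^32·81^8·81^2·81^1 ≡ 1  ← first divisor giving 1
The order is 43.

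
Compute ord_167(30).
166

167 is prime, so ord(30) divides φ(167) = 166.
Divisors of 166: 1, 2, 83, 166.
Repeated squaring: 30^1 ≡ 30, 30^2 ≡ 65, 30^4 ≡ 50, 30^8 ≡ 162, 30^16 ≡ 25, 30^32 ≡ 124, 30^64 ≡ 12, 30^128 ≡ 144 (mod 167).
Test 30^d mod 167 for each divisor d in increasing order:
30^1 ≡ 30
30^2 ≡ 65
30^83 = 30^64·30^16·30^2·30^1 ≡ 166
30^166 = 30^128·30^32·30^4·30^2 ≡ 1  ← first divisor giving 1
The order is 166.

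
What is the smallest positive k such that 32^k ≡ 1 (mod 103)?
51

103 is prime, so ord(32) divides φ(103) = 102.
Divisors of 102: 1, 2, 3, 6, 17, 34, 51, 102.
Repeated squaring: 32^1 ≡ 32, 32^2 ≡ 97, 32^4 ≡ 36, 32^8 ≡ 60, 32^16 ≡ 98, 32^32 ≡ 25, 32^64 ≡ 7 (mod 103).
Test 32^d mod 103 for each divisor d in increasing order:
32^1 ≡ 32
32^2 ≡ 97
32^3 = 32^2·32^1 ≡ 14
32^6 = 32^4·32^2 ≡ 93
32^17 = 32^16·32^1 ≡ 46
32^34 = 32^32·32^2 ≡ 56
32^51 = 32^32·32^16·32^2·32^1 ≡ 1  ← first divisor giving 1
The order is 51.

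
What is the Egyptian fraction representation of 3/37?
1/13 + 1/241 + 1/115921

Greedy algorithm:
3/37: ceiling(37/3) = 13, use 1/13
2/481: ceiling(481/2) = 241, use 1/241
1/115921: ceiling(115921/1) = 115921, use 1/115921
Result: 3/37 = 1/13 + 1/241 + 1/115921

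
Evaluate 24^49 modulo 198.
72

Repeated squaring. Binary of 49 = 110001.
24^1 ≡ 24 (mod 198); 24^2 ≡ 180 (mod 198); 24^4 ≡ 126 (mod 198); 24^8 ≡ 36 (mod 198); 24^16 ≡ 108 (mod 198); 24^32 ≡ 180 (mod 198)
24^49 = 24^1 × 24^16 × 24^32 ≡ 72 (mod 198)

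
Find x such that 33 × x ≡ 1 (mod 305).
37

gcd(33, 305) = 1, so the inverse exists.
Extended Euclidean algorithm on (305, 33):
305 = 9 × 33 + 8  ⟹  8 = (1)·305 + (-9)·33
33 = 4 × 8 + 1  ⟹  1 = (-4)·305 + (37)·33
So (37)·33 ≡ 1 (mod 305), i.e. 33^(-1) ≡ 37 (mod 305).
Check: 33 × 37 = 1221 ≡ 1 (mod 305)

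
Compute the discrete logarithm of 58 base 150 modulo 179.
133

Baby-step giant-step with step n = ⌈√179⌉ = 14.
Baby steps 150^j mod 179 (j:value) for j=0..13: 0:1, 1:150, 2:125, 3:134, 4:52, 5:103, 6:56, 7:166, 8:19, 9:165, 10:48, 11:40, 12:93, 13:167.
Giant-step multiplier: 150^(-14) ≡ 150^(178-14) = 150^164 ≡ 161 (mod 179).
Giant steps γ_i = 58·161^i mod 179: γ_0=58, γ_1=30, γ_2=176, γ_3=54, γ_4=102, γ_5=133, γ_6=112, γ_7=132, γ_8=130, γ_9=166 (in table at j=7).
x = i·n + j = 9·14 + 7 = 133.
Check: 150^133 ≡ 58 (mod 179).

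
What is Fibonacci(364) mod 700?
123

Matrix identity: Q^n = [[F_(n+1), F_n], [F_n, F_(n-1)]] with Q = [[1,1],[1,0]].
n = 364 = 101101100₂. Square-and-multiply, entries mod 700:
Q^1 = [[1,1],[1,0]]
Q^2 = (Q^1)² = [[2,1],[1,1]]
Q^5 = (Q^2)²·Q = [[8,5],[5,3]]
Q^11 = (Q^5)²·Q = [[144,89],[89,55]]
Q^22 = (Q^11)² = [[657,211],[211,446]]
Q^45 = (Q^22)²·Q = [[503,170],[170,333]]
Q^91 = (Q^45)²·Q = [[529,509],[509,20]]
Q^182 = (Q^91)² = [[622,141],[141,481]]
Q^364 = (Q^182)² = [[65,123],[123,642]]
F_364 mod 700 = Q^364[0][1] = 123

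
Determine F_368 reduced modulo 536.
37

Matrix identity: Q^n = [[F_(n+1), F_n], [F_n, F_(n-1)]] with Q = [[1,1],[1,0]].
n = 368 = 101110000₂. Square-and-multiply, entries mod 536:
Q^1 = [[1,1],[1,0]]
Q^2 = (Q^1)² = [[2,1],[1,1]]
Q^5 = (Q^2)²·Q = [[8,5],[5,3]]
Q^11 = (Q^5)²·Q = [[144,89],[89,55]]
Q^23 = (Q^11)²·Q = [[272,249],[249,23]]
Q^46 = (Q^23)² = [[377,23],[23,354]]
Q^92 = (Q^46)² = [[82,197],[197,421]]
Q^184 = (Q^92)² = [[509,467],[467,42]]
Q^368 = (Q^184)² = [[130,37],[37,93]]
F_368 mod 536 = Q^368[0][1] = 37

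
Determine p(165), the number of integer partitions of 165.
172389800255

p(n) counts ways to write n as a sum of positive integers (order ignored).
Euler's pentagonal recurrence: p(k) = p(k-1) + p(k-2) - p(k-5) - p(k-7) + p(k-12) + p(k-15) - ... (offsets j(3j∓1)/2, signs ++--, p(0)=1, p(<0)=0).
DP table for k = 0..164: p(0)=1, p(1)=1, p(2)=2, p(3)=3, p(4)=5, p(5)=7, p(6)=11, p(7)=15, p(8)=22, p(9)=30, p(10)=42, p(11)=56, p(12)=77, p(13)=101, p(14)=135, p(15)=176, p(16)=231, p(17)=297, p(18)=385, p(19)=490, p(20)=627, p(21)=792, p(22)=1002, p(23)=1255, p(24)=1575, p(25)=1958, p(26)=2436, p(27)=3010, p(28)=3718, p(29)=4565, p(30)=5604, p(31)=6842, p(32)=8349, p(33)=10143, p(34)=12310, p(35)=14883, p(36)=17977, p(37)=21637, p(38)=26015, p(39)=31185, p(40)=37338, p(41)=44583, p(42)=53174, p(43)=63261, p(44)=75175, p(45)=89134, p(46)=105558, p(47)=124754, p(48)=147273, p(49)=173525, p(50)=204226, p(51)=239943, p(52)=281589, p(53)=329931, p(54)=386155, p(55)=451276, p(56)=526823, p(57)=614154, p(58)=715220, p(59)=831820, p(60)=966467, p(61)=1121505, p(62)=1300156, p(63)=1505499, p(64)=1741630, p(65)=2012558, p(66)=2323520, p(67)=2679689, p(68)=3087735, p(69)=3554345, p(70)=4087968, p(71)=4697205, p(72)=5392783, p(73)=6185689, p(74)=7089500, p(75)=8118264, p(76)=9289091, p(77)=10619863, p(78)=12132164, p(79)=13848650, p(80)=15796476, p(81)=18004327, p(82)=20506255, p(83)=23338469, p(84)=26543660, p(85)=30167357, p(86)=34262962, p(87)=38887673, p(88)=44108109, p(89)=49995925, p(90)=56634173, p(91)=64112359, p(92)=72533807, p(93)=82010177, p(94)=92669720, p(95)=104651419, p(96)=118114304, p(97)=133230930, p(98)=150198136, p(99)=169229875, p(100)=190569292, p(101)=214481126, p(102)=241265379, p(103)=271248950, p(104)=304801365, p(105)=342325709, p(106)=384276336, p(107)=431149389, p(108)=483502844, p(109)=541946240, p(110)=607163746, p(111)=679903203, p(112)=761002156, p(113)=851376628, p(114)=952050665, p(115)=1064144451, p(116)=1188908248, p(117)=1327710076, p(118)=1482074143, p(119)=1653668665, p(120)=1844349560, p(121)=2056148051, p(122)=2291320912, p(123)=2552338241, p(124)=2841940500, p(125)=3163127352, p(126)=3519222692, p(127)=3913864295, p(128)=4351078600, p(129)=4835271870, p(130)=5371315400, p(131)=5964539504, p(132)=6620830889, p(133)=7346629512, p(134)=8149040695, p(135)=9035836076, p(136)=10015581680, p(137)=11097645016, p(138)=12292341831, p(139)=13610949895, p(140)=15065878135, p(141)=16670689208, p(142)=18440293320, p(143)=20390982757, p(144)=22540654445, p(145)=24908858009, p(146)=27517052599, p(147)=30388671978, p(148)=33549419497, p(149)=37027355200, p(150)=40853235313, p(151)=45060624582, p(152)=49686288421, p(153)=54770336324, p(154)=60356673280, p(155)=66493182097, p(156)=73232243759, p(157)=80630964769, p(158)=88751778802, p(159)=97662728555, p(160)=107438159466, p(161)=118159068427, p(162)=129913904637, p(163)=142798995930, p(164)=156919475295.
Final step: p(165) = p(164) + p(163) - p(160) - p(158) + p(153) + p(150) - p(143) - p(139) + p(130) + p(125) - p(114) - p(108) + p(95) + p(88) - p(73) - p(65) + p(48) + p(39) - p(20) - p(10)
= 156919475295 + 142798995930 - 107438159466 - 88751778802 + 54770336324 + 40853235313 - 20390982757 - 13610949895 + 5371315400 + 3163127352 - 952050665 - 483502844 + 104651419 + 44108109 - 6185689 - 2012558 + 147273 + 31185 - 627 - 42
= 172389800255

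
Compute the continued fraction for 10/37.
[0; 3, 1, 2, 3]

Euclidean algorithm steps:
10 = 0 × 37 + 10
37 = 3 × 10 + 7
10 = 1 × 7 + 3
7 = 2 × 3 + 1
3 = 3 × 1 + 0
Continued fraction: [0; 3, 1, 2, 3]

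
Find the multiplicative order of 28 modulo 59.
29

59 is prime, so ord(28) divides φ(59) = 58.
Divisors of 58: 1, 2, 29, 58.
Repeated squaring: 28^1 ≡ 28, 28^2 ≡ 17, 28^4 ≡ 53, 28^8 ≡ 36, 28^16 ≡ 57, 28^32 ≡ 4 (mod 59).
Test 28^d mod 59 for each divisor d in increasing order:
28^1 ≡ 28
28^2 ≡ 17
28^29 = 28^16·28^8·28^4·28^1 ≡ 1  ← first divisor giving 1
The order is 29.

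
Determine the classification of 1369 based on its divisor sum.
deficient

Proper divisors of 1369: sum = 1 + 37 = 38
Since 38 < 1369, 1369 is deficient.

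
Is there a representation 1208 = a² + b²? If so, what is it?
Not possible

Factorization: 1208 = 2^3 × 151
By Fermat: n is sum of two squares iff every prime p ≡ 3 (mod 4) appears to even power.
Prime(s) ≡ 3 (mod 4) with odd exponent: [(151, 1)]
Therefore 1208 cannot be expressed as a² + b².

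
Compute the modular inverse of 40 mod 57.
10

gcd(40, 57) = 1, so the inverse exists.
Extended Euclidean algorithm on (57, 40):
57 = 1 × 40 + 17  ⟹  17 = (1)·57 + (-1)·40
40 = 2 × 17 + 6  ⟹  6 = (-2)·57 + (3)·40
17 = 2 × 6 + 5  ⟹  5 = (5)·57 + (-7)·40
6 = 1 × 5 + 1  ⟹  1 = (-7)·57 + (10)·40
So (10)·40 ≡ 1 (mod 57), i.e. 40^(-1) ≡ 10 (mod 57).
Check: 40 × 10 = 400 ≡ 1 (mod 57)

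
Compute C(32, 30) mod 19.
2

Using Lucas' theorem:
Write n=32 and k=30 in base 19:
n in base 19: [1, 13]
k in base 19: [1, 11]
C(32,30) mod 19 = ∏ C(n_i, k_i) mod 19
Digit binomials (mod 19): C(1,1) = 1; C(13,11) = 78 ≡ 2
Product: 1 × 2 = 2 ≡ 2 (mod 19)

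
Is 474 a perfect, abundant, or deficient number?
abundant

Proper divisors of 474: sum = 1 + 2 + 3 + 6 + 79 + 158 + 237 = 486
Since 486 > 474, 474 is abundant.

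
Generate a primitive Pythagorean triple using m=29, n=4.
(825, 232, 857)

Euclid's formula: a = m² - n², b = 2mn, c = m² + n²
m = 29, n = 4
a = 29² - 4² = 841 - 16 = 825
b = 2 × 29 × 4 = 232
c = 29² + 4² = 841 + 16 = 857
Verification: 825² + 232² = 680625 + 53824 = 734449 = 857² ✓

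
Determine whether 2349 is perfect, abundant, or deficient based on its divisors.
deficient

Proper divisors of 2349: sum = 1 + 3 + 9 + 27 + 29 + 81 + 87 + 261 + 783 = 1281
Since 1281 < 2349, 2349 is deficient.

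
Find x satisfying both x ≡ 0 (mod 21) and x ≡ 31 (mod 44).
735

Using Chinese Remainder Theorem:
M = 21 × 44 = 924
M1 = 44, M2 = 21
y1 = 44^(-1) mod 21 = 11
y2 = 21^(-1) mod 44 = 21
x = (0×44×11 + 31×21×21) mod 924 = 735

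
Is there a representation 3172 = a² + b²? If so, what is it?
6² + 56² (a=6, b=56)

Factorization: 3172 = 2^2 × 13 × 61
By Fermat: n is sum of two squares iff every prime p ≡ 3 (mod 4) appears to even power.
All primes ≡ 3 (mod 4) appear to even power.
Search a = 0, 1, 2, … for 3172 - a² a perfect square: first hit at a = 6: 3172 - 36 = 3136 = 56².
3172 = 6² + 56² = 36 + 3136 ✓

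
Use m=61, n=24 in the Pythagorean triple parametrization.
(3145, 2928, 4297)

Euclid's formula: a = m² - n², b = 2mn, c = m² + n²
m = 61, n = 24
a = 61² - 24² = 3721 - 576 = 3145
b = 2 × 61 × 24 = 2928
c = 61² + 24² = 3721 + 576 = 4297
Verification: 3145² + 2928² = 9891025 + 8573184 = 18464209 = 4297² ✓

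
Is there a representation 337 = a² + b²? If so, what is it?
9² + 16² (a=9, b=16)

Factorization: 337 = 337
By Fermat: n is sum of two squares iff every prime p ≡ 3 (mod 4) appears to even power.
All primes ≡ 3 (mod 4) appear to even power.
Search a = 0, 1, 2, … for 337 - a² a perfect square: first hit at a = 9: 337 - 81 = 256 = 16².
337 = 9² + 16² = 81 + 256 ✓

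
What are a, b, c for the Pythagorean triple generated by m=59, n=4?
(3465, 472, 3497)

Euclid's formula: a = m² - n², b = 2mn, c = m² + n²
m = 59, n = 4
a = 59² - 4² = 3481 - 16 = 3465
b = 2 × 59 × 4 = 472
c = 59² + 4² = 3481 + 16 = 3497
Verification: 3465² + 472² = 12006225 + 222784 = 12229009 = 3497² ✓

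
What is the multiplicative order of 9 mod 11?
5

11 is prime, so ord(9) divides φ(11) = 10.
Divisors of 10: 1, 2, 5, 10.
Repeated squaring: 9^1 ≡ 9, 9^2 ≡ 4, 9^4 ≡ 5, 9^8 ≡ 3 (mod 11).
Test 9^d mod 11 for each divisor d in increasing order:
9^1 ≡ 9
9^2 ≡ 4
9^5 = 9^4·9^1 ≡ 1  ← first divisor giving 1
The order is 5.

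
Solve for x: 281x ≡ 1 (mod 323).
223

gcd(281, 323) = 1, so the inverse exists.
Extended Euclidean algorithm on (323, 281):
323 = 1 × 281 + 42  ⟹  42 = (1)·323 + (-1)·281
281 = 6 × 42 + 29  ⟹  29 = (-6)·323 + (7)·281
42 = 1 × 29 + 13  ⟹  13 = (7)·323 + (-8)·281
29 = 2 × 13 + 3  ⟹  3 = (-20)·323 + (23)·281
13 = 4 × 3 + 1  ⟹  1 = (87)·323 + (-100)·281
So (-100)·281 ≡ 1 (mod 323), i.e. 281^(-1) ≡ -100 ≡ 223 (mod 323).
Check: 281 × 223 = 62663 ≡ 1 (mod 323)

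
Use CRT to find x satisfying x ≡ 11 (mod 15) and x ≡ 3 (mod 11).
146

Using Chinese Remainder Theorem:
M = 15 × 11 = 165
M1 = 11, M2 = 15
y1 = 11^(-1) mod 15 = 11
y2 = 15^(-1) mod 11 = 3
x = (11×11×11 + 3×15×3) mod 165 = 146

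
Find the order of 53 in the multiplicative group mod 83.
82

83 is prime, so ord(53) divides φ(83) = 82.
Divisors of 82: 1, 2, 41, 82.
Repeated squaring: 53^1 ≡ 53, 53^2 ≡ 70, 53^4 ≡ 3, 53^8 ≡ 9, 53^16 ≡ 81, 53^32 ≡ 4, 53^64 ≡ 16 (mod 83).
Test 53^d mod 83 for each divisor d in increasing order:
53^1 ≡ 53
53^2 ≡ 70
53^41 = 53^32·53^8·53^1 ≡ 82
53^82 = 53^64·53^16·53^2 ≡ 1  ← first divisor giving 1
The order is 82.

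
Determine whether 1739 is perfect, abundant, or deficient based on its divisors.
deficient

Proper divisors of 1739: sum = 1 + 37 + 47 = 85
Since 85 < 1739, 1739 is deficient.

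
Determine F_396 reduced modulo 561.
459

Matrix identity: Q^n = [[F_(n+1), F_n], [F_n, F_(n-1)]] with Q = [[1,1],[1,0]].
n = 396 = 110001100₂. Square-and-multiply, entries mod 561:
Q^1 = [[1,1],[1,0]]
Q^3 = (Q^1)²·Q = [[3,2],[2,1]]
Q^6 = (Q^3)² = [[13,8],[8,5]]
Q^12 = (Q^6)² = [[233,144],[144,89]]
Q^24 = (Q^12)² = [[412,366],[366,46]]
Q^49 = (Q^24)²·Q = [[88,199],[199,450]]
Q^99 = (Q^49)²·Q = [[132,221],[221,472]]
Q^198 = (Q^99)² = [[67,527],[527,101]]
Q^396 = (Q^198)² = [[35,459],[459,137]]
F_396 mod 561 = Q^396[0][1] = 459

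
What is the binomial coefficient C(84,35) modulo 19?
0

Using Lucas' theorem:
Write n=84 and k=35 in base 19:
n in base 19: [4, 8]
k in base 19: [1, 16]
C(84,35) mod 19 = ∏ C(n_i, k_i) mod 19
Digit binomials (mod 19): C(4,1) = 4; C(8,16) = 0 (k_i > n_i)
Product: 4 × 0 = 0 ≡ 0 (mod 19)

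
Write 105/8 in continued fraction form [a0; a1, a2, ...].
[13; 8]

Euclidean algorithm steps:
105 = 13 × 8 + 1
8 = 8 × 1 + 0
Continued fraction: [13; 8]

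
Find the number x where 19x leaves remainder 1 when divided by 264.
139

gcd(19, 264) = 1, so the inverse exists.
Extended Euclidean algorithm on (264, 19):
264 = 13 × 19 + 17  ⟹  17 = (1)·264 + (-13)·19
19 = 1 × 17 + 2  ⟹  2 = (-1)·264 + (14)·19
17 = 8 × 2 + 1  ⟹  1 = (9)·264 + (-125)·19
So (-125)·19 ≡ 1 (mod 264), i.e. 19^(-1) ≡ -125 ≡ 139 (mod 264).
Check: 19 × 139 = 2641 ≡ 1 (mod 264)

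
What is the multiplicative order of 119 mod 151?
6

151 is prime, so ord(119) divides φ(151) = 150.
Divisors of 150: 1, 2, 3, 5, 6, 10, 15, 25, 30, 50, 75, 150.
Repeated squaring: 119^1 ≡ 119, 119^2 ≡ 118, 119^4 ≡ 32, 119^8 ≡ 118, 119^16 ≡ 32, 119^32 ≡ 118, 119^64 ≡ 32, 119^128 ≡ 118 (mod 151).
Test 119^d mod 151 for each divisor d in increasing order:
119^1 ≡ 119
119^2 ≡ 118
119^3 = 119^2·119^1 ≡ 150
119^5 = 119^4·119^1 ≡ 33
119^6 = 119^4·119^2 ≡ 1  ← first divisor giving 1
The order is 6.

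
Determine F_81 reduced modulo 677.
432

Matrix identity: Q^n = [[F_(n+1), F_n], [F_n, F_(n-1)]] with Q = [[1,1],[1,0]].
n = 81 = 1010001₂. Square-and-multiply, entries mod 677:
Q^1 = [[1,1],[1,0]]
Q^2 = (Q^1)² = [[2,1],[1,1]]
Q^5 = (Q^2)²·Q = [[8,5],[5,3]]
Q^10 = (Q^5)² = [[89,55],[55,34]]
Q^20 = (Q^10)² = [[114,672],[672,119]]
Q^40 = (Q^20)² = [[158,189],[189,646]]
Q^81 = (Q^40)²·Q = [[63,432],[432,308]]
F_81 mod 677 = Q^81[0][1] = 432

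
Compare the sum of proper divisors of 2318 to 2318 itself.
deficient

Proper divisors of 2318: sum = 1 + 2 + 19 + 38 + 61 + 122 + 1159 = 1402
Since 1402 < 2318, 2318 is deficient.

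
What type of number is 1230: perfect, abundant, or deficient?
abundant

Proper divisors of 1230: sum = 1 + 2 + 3 + 5 + 6 + 10 + 15 + 30 + 41 + 82 + 123 + 205 + 246 + 410 + 615 = 1794
Since 1794 > 1230, 1230 is abundant.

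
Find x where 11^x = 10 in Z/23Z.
15

Baby-step giant-step with step n = ⌈√23⌉ = 5.
Baby steps 11^j mod 23 (j:value) for j=0..4: 0:1, 1:11, 2:6, 3:20, 4:13.
Giant-step multiplier: 11^(-5) ≡ 11^(22-5) = 11^17 ≡ 14 (mod 23).
Giant steps γ_i = 10·14^i mod 23: γ_0=10, γ_1=2, γ_2=5, γ_3=1 (in table at j=0).
x = i·n + j = 3·5 + 0 = 15.
Check: 11^15 ≡ 10 (mod 23).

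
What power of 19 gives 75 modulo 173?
97

Baby-step giant-step with step n = ⌈√173⌉ = 14.
Baby steps 19^j mod 173 (j:value) for j=0..13: 0:1, 1:19, 2:15, 3:112, 4:52, 5:123, 6:88, 7:115, 8:109, 9:168, 10:78, 11:98, 12:132, 13:86.
Giant-step multiplier: 19^(-14) ≡ 19^(172-14) = 19^158 ≡ 9 (mod 173).
Giant steps γ_i = 75·9^i mod 173: γ_0=75, γ_1=156, γ_2=20, γ_3=7, γ_4=63, γ_5=48, γ_6=86 (in table at j=13).
x = i·n + j = 6·14 + 13 = 97.
Check: 19^97 ≡ 75 (mod 173).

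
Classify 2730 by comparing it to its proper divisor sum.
abundant

Proper divisors of 2730: sum = 1 + 2 + 3 + 5 + 6 + 7 + 10 + 13 + ... + 455 + 546 + 910 + 1365 (31 divisors) = 5334
Since 5334 > 2730, 2730 is abundant.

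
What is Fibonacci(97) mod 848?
513

Matrix identity: Q^n = [[F_(n+1), F_n], [F_n, F_(n-1)]] with Q = [[1,1],[1,0]].
n = 97 = 1100001₂. Square-and-multiply, entries mod 848:
Q^1 = [[1,1],[1,0]]
Q^3 = (Q^1)²·Q = [[3,2],[2,1]]
Q^6 = (Q^3)² = [[13,8],[8,5]]
Q^12 = (Q^6)² = [[233,144],[144,89]]
Q^24 = (Q^12)² = [[401,576],[576,673]]
Q^48 = (Q^24)² = [[737,432],[432,305]]
Q^97 = (Q^48)²·Q = [[369,513],[513,704]]
F_97 mod 848 = Q^97[0][1] = 513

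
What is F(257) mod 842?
5

Matrix identity: Q^n = [[F_(n+1), F_n], [F_n, F_(n-1)]] with Q = [[1,1],[1,0]].
n = 257 = 100000001₂. Square-and-multiply, entries mod 842:
Q^1 = [[1,1],[1,0]]
Q^2 = (Q^1)² = [[2,1],[1,1]]
Q^4 = (Q^2)² = [[5,3],[3,2]]
Q^8 = (Q^4)² = [[34,21],[21,13]]
Q^16 = (Q^8)² = [[755,145],[145,610]]
Q^32 = (Q^16)² = [[808,55],[55,753]]
Q^64 = (Q^32)² = [[813,813],[813,0]]
Q^128 = (Q^64)² = [[840,841],[841,841]]
Q^257 = (Q^128)²·Q = [[8,5],[5,3]]
F_257 mod 842 = Q^257[0][1] = 5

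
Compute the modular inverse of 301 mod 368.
357

gcd(301, 368) = 1, so the inverse exists.
Extended Euclidean algorithm on (368, 301):
368 = 1 × 301 + 67  ⟹  67 = (1)·368 + (-1)·301
301 = 4 × 67 + 33  ⟹  33 = (-4)·368 + (5)·301
67 = 2 × 33 + 1  ⟹  1 = (9)·368 + (-11)·301
So (-11)·301 ≡ 1 (mod 368), i.e. 301^(-1) ≡ -11 ≡ 357 (mod 368).
Check: 301 × 357 = 107457 ≡ 1 (mod 368)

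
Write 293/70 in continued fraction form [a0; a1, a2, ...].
[4; 5, 2, 1, 1, 2]

Euclidean algorithm steps:
293 = 4 × 70 + 13
70 = 5 × 13 + 5
13 = 2 × 5 + 3
5 = 1 × 3 + 2
3 = 1 × 2 + 1
2 = 2 × 1 + 0
Continued fraction: [4; 5, 2, 1, 1, 2]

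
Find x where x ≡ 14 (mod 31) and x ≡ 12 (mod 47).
200

Using Chinese Remainder Theorem:
M = 31 × 47 = 1457
M1 = 47, M2 = 31
y1 = 47^(-1) mod 31 = 2
y2 = 31^(-1) mod 47 = 44
x = (14×47×2 + 12×31×44) mod 1457 = 200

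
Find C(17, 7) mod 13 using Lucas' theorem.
0

Using Lucas' theorem:
Write n=17 and k=7 in base 13:
n in base 13: [1, 4]
k in base 13: [0, 7]
C(17,7) mod 13 = ∏ C(n_i, k_i) mod 13
Digit binomials (mod 13): C(1,0) = 1; C(4,7) = 0 (k_i > n_i)
Product: 1 × 0 = 0 ≡ 0 (mod 13)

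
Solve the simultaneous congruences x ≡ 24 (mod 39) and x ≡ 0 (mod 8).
24

Using Chinese Remainder Theorem:
M = 39 × 8 = 312
M1 = 8, M2 = 39
y1 = 8^(-1) mod 39 = 5
y2 = 39^(-1) mod 8 = 7
x = (24×8×5 + 0×39×7) mod 312 = 24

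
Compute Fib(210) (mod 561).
451

Matrix identity: Q^n = [[F_(n+1), F_n], [F_n, F_(n-1)]] with Q = [[1,1],[1,0]].
n = 210 = 11010010₂. Square-and-multiply, entries mod 561:
Q^1 = [[1,1],[1,0]]
Q^3 = (Q^1)²·Q = [[3,2],[2,1]]
Q^6 = (Q^3)² = [[13,8],[8,5]]
Q^13 = (Q^6)²·Q = [[377,233],[233,144]]
Q^26 = (Q^13)² = [[68,217],[217,412]]
Q^52 = (Q^26)² = [[101,375],[375,287]]
Q^105 = (Q^52)²·Q = [[118,478],[478,201]]
Q^210 = (Q^105)² = [[56,451],[451,166]]
F_210 mod 561 = Q^210[0][1] = 451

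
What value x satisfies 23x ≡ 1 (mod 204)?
71

gcd(23, 204) = 1, so the inverse exists.
Extended Euclidean algorithm on (204, 23):
204 = 8 × 23 + 20  ⟹  20 = (1)·204 + (-8)·23
23 = 1 × 20 + 3  ⟹  3 = (-1)·204 + (9)·23
20 = 6 × 3 + 2  ⟹  2 = (7)·204 + (-62)·23
3 = 1 × 2 + 1  ⟹  1 = (-8)·204 + (71)·23
So (71)·23 ≡ 1 (mod 204), i.e. 23^(-1) ≡ 71 (mod 204).
Check: 23 × 71 = 1633 ≡ 1 (mod 204)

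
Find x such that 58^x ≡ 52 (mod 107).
84

Baby-step giant-step with step n = ⌈√107⌉ = 11.
Baby steps 58^j mod 107 (j:value) for j=0..10: 0:1, 1:58, 2:47, 3:51, 4:69, 5:43, 6:33, 7:95, 8:53, 9:78, 10:30.
Giant-step multiplier: 58^(-11) ≡ 58^(106-11) = 58^95 ≡ 65 (mod 107).
Giant steps γ_i = 52·65^i mod 107: γ_0=52, γ_1=63, γ_2=29, γ_3=66, γ_4=10, γ_5=8, γ_6=92, γ_7=95 (in table at j=7).
x = i·n + j = 7·11 + 7 = 84.
Check: 58^84 ≡ 52 (mod 107).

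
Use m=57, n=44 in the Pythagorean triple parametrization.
(1313, 5016, 5185)

Euclid's formula: a = m² - n², b = 2mn, c = m² + n²
m = 57, n = 44
a = 57² - 44² = 3249 - 1936 = 1313
b = 2 × 57 × 44 = 5016
c = 57² + 44² = 3249 + 1936 = 5185
Verification: 1313² + 5016² = 1723969 + 25160256 = 26884225 = 5185² ✓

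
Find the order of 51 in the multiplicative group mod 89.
88

89 is prime, so ord(51) divides φ(89) = 88.
Divisors of 88: 1, 2, 4, 8, 11, 22, 44, 88.
Repeated squaring: 51^1 ≡ 51, 51^2 ≡ 20, 51^4 ≡ 44, 51^8 ≡ 67, 51^16 ≡ 39, 51^32 ≡ 8, 51^64 ≡ 64 (mod 89).
Test 51^d mod 89 for each divisor d in increasing order:
51^1 ≡ 51
51^2 ≡ 20
51^4 ≡ 44
51^8 ≡ 67
51^11 = 51^8·51^2·51^1 ≡ 77
51^22 = 51^16·51^4·51^2 ≡ 55
51^44 = 51^32·51^8·51^4 ≡ 88
51^88 = 51^64·51^16·51^8 ≡ 1  ← first divisor giving 1
The order is 88.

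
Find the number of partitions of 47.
124754

p(n) counts ways to write n as a sum of positive integers (order ignored).
Euler's pentagonal recurrence: p(k) = p(k-1) + p(k-2) - p(k-5) - p(k-7) + p(k-12) + p(k-15) - ... (offsets j(3j∓1)/2, signs ++--, p(0)=1, p(<0)=0).
DP table for k = 0..46: p(0)=1, p(1)=1, p(2)=2, p(3)=3, p(4)=5, p(5)=7, p(6)=11, p(7)=15, p(8)=22, p(9)=30, p(10)=42, p(11)=56, p(12)=77, p(13)=101, p(14)=135, p(15)=176, p(16)=231, p(17)=297, p(18)=385, p(19)=490, p(20)=627, p(21)=792, p(22)=1002, p(23)=1255, p(24)=1575, p(25)=1958, p(26)=2436, p(27)=3010, p(28)=3718, p(29)=4565, p(30)=5604, p(31)=6842, p(32)=8349, p(33)=10143, p(34)=12310, p(35)=14883, p(36)=17977, p(37)=21637, p(38)=26015, p(39)=31185, p(40)=37338, p(41)=44583, p(42)=53174, p(43)=63261, p(44)=75175, p(45)=89134, p(46)=105558.
Final step: p(47) = p(46) + p(45) - p(42) - p(40) + p(35) + p(32) - p(25) - p(21) + p(12) + p(7)
= 105558 + 89134 - 53174 - 37338 + 14883 + 8349 - 1958 - 792 + 77 + 15
= 124754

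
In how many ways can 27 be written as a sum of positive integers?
3010

p(n) counts ways to write n as a sum of positive integers (order ignored).
Euler's pentagonal recurrence: p(k) = p(k-1) + p(k-2) - p(k-5) - p(k-7) + p(k-12) + p(k-15) - ... (offsets j(3j∓1)/2, signs ++--, p(0)=1, p(<0)=0).
DP table for k = 0..26: p(0)=1, p(1)=1, p(2)=2, p(3)=3, p(4)=5, p(5)=7, p(6)=11, p(7)=15, p(8)=22, p(9)=30, p(10)=42, p(11)=56, p(12)=77, p(13)=101, p(14)=135, p(15)=176, p(16)=231, p(17)=297, p(18)=385, p(19)=490, p(20)=627, p(21)=792, p(22)=1002, p(23)=1255, p(24)=1575, p(25)=1958, p(26)=2436.
Final step: p(27) = p(26) + p(25) - p(22) - p(20) + p(15) + p(12) - p(5) - p(1)
= 2436 + 1958 - 1002 - 627 + 176 + 77 - 7 - 1
= 3010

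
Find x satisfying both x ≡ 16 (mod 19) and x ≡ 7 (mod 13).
111

Using Chinese Remainder Theorem:
M = 19 × 13 = 247
M1 = 13, M2 = 19
y1 = 13^(-1) mod 19 = 3
y2 = 19^(-1) mod 13 = 11
x = (16×13×3 + 7×19×11) mod 247 = 111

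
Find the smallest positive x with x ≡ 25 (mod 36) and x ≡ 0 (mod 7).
133

Using Chinese Remainder Theorem:
M = 36 × 7 = 252
M1 = 7, M2 = 36
y1 = 7^(-1) mod 36 = 31
y2 = 36^(-1) mod 7 = 1
x = (25×7×31 + 0×36×1) mod 252 = 133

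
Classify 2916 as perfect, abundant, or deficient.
abundant

Proper divisors of 2916: sum = 1 + 2 + 3 + 4 + 6 + 9 + 12 + 18 + ... + 486 + 729 + 972 + 1458 (20 divisors) = 4735
Since 4735 > 2916, 2916 is abundant.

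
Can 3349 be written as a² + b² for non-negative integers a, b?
10² + 57² (a=10, b=57)

Factorization: 3349 = 17 × 197
By Fermat: n is sum of two squares iff every prime p ≡ 3 (mod 4) appears to even power.
All primes ≡ 3 (mod 4) appear to even power.
Search a = 0, 1, 2, … for 3349 - a² a perfect square: first hit at a = 10: 3349 - 100 = 3249 = 57².
3349 = 10² + 57² = 100 + 3249 ✓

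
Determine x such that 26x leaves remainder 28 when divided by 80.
x ≡ 38 (mod 40)

gcd(26, 80) = 2, which divides 28, so solutions exist.
Divide through by 2: 13x ≡ 14 (mod 40).
Find 13^(-1) mod 40 by the extended Euclidean algorithm:
40 = 3 × 13 + 1  ⟹  1 = (1)·40 + (-3)·13
So (-3)·13 ≡ 1 (mod 40), i.e. 13^(-1) ≡ -3 ≡ 37 (mod 40).
x ≡ 37 × 14 = 518 ≡ 38 (mod 40).
Check: 26 × 38 = 988 ≡ 28 (mod 80).
x ≡ 38 (mod 40), giving 2 solutions mod 80.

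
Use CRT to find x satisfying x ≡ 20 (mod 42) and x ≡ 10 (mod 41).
1322

Using Chinese Remainder Theorem:
M = 42 × 41 = 1722
M1 = 41, M2 = 42
y1 = 41^(-1) mod 42 = 41
y2 = 42^(-1) mod 41 = 1
x = (20×41×41 + 10×42×1) mod 1722 = 1322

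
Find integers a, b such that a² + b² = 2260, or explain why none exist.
12² + 46² (a=12, b=46)

Factorization: 2260 = 2^2 × 5 × 113
By Fermat: n is sum of two squares iff every prime p ≡ 3 (mod 4) appears to even power.
All primes ≡ 3 (mod 4) appear to even power.
Search a = 0, 1, 2, … for 2260 - a² a perfect square: first hit at a = 12: 2260 - 144 = 2116 = 46².
2260 = 12² + 46² = 144 + 2116 ✓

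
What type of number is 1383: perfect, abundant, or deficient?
deficient

Proper divisors of 1383: sum = 1 + 3 + 461 = 465
Since 465 < 1383, 1383 is deficient.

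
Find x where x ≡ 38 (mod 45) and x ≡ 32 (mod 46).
308

Using Chinese Remainder Theorem:
M = 45 × 46 = 2070
M1 = 46, M2 = 45
y1 = 46^(-1) mod 45 = 1
y2 = 45^(-1) mod 46 = 45
x = (38×46×1 + 32×45×45) mod 2070 = 308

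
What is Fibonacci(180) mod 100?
60

Matrix identity: Q^n = [[F_(n+1), F_n], [F_n, F_(n-1)]] with Q = [[1,1],[1,0]].
n = 180 = 10110100₂. Square-and-multiply, entries mod 100:
Q^1 = [[1,1],[1,0]]
Q^2 = (Q^1)² = [[2,1],[1,1]]
Q^5 = (Q^2)²·Q = [[8,5],[5,3]]
Q^11 = (Q^5)²·Q = [[44,89],[89,55]]
Q^22 = (Q^11)² = [[57,11],[11,46]]
Q^45 = (Q^22)²·Q = [[3,70],[70,33]]
Q^90 = (Q^45)² = [[9,20],[20,89]]
Q^180 = (Q^90)² = [[81,60],[60,21]]
F_180 mod 100 = Q^180[0][1] = 60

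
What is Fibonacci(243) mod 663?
476

Matrix identity: Q^n = [[F_(n+1), F_n], [F_n, F_(n-1)]] with Q = [[1,1],[1,0]].
n = 243 = 11110011₂. Square-and-multiply, entries mod 663:
Q^1 = [[1,1],[1,0]]
Q^3 = (Q^1)²·Q = [[3,2],[2,1]]
Q^7 = (Q^3)²·Q = [[21,13],[13,8]]
Q^15 = (Q^7)²·Q = [[324,610],[610,377]]
Q^30 = (Q^15)² = [[379,638],[638,404]]
Q^60 = (Q^30)² = [[395,315],[315,80]]
Q^121 = (Q^60)²·Q = [[445,658],[658,450]]
Q^243 = (Q^121)²·Q = [[642,476],[476,166]]
F_243 mod 663 = Q^243[0][1] = 476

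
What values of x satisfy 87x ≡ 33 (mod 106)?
x ≡ 15 (mod 106)

gcd(87, 106) = 1, which divides 33, so solutions exist.
Find 87^(-1) mod 106 by the extended Euclidean algorithm:
106 = 1 × 87 + 19  ⟹  19 = (1)·106 + (-1)·87
87 = 4 × 19 + 11  ⟹  11 = (-4)·106 + (5)·87
19 = 1 × 11 + 8  ⟹  8 = (5)·106 + (-6)·87
11 = 1 × 8 + 3  ⟹  3 = (-9)·106 + (11)·87
8 = 2 × 3 + 2  ⟹  2 = (23)·106 + (-28)·87
3 = 1 × 2 + 1  ⟹  1 = (-32)·106 + (39)·87
So (39)·87 ≡ 1 (mod 106), i.e. 87^(-1) ≡ 39 (mod 106).
x ≡ 39 × 33 = 1287 ≡ 15 (mod 106).
Check: 87 × 15 = 1305 ≡ 33 (mod 106).
Unique solution: x ≡ 15 (mod 106)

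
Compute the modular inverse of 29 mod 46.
27

gcd(29, 46) = 1, so the inverse exists.
Extended Euclidean algorithm on (46, 29):
46 = 1 × 29 + 17  ⟹  17 = (1)·46 + (-1)·29
29 = 1 × 17 + 12  ⟹  12 = (-1)·46 + (2)·29
17 = 1 × 12 + 5  ⟹  5 = (2)·46 + (-3)·29
12 = 2 × 5 + 2  ⟹  2 = (-5)·46 + (8)·29
5 = 2 × 2 + 1  ⟹  1 = (12)·46 + (-19)·29
So (-19)·29 ≡ 1 (mod 46), i.e. 29^(-1) ≡ -19 ≡ 27 (mod 46).
Check: 29 × 27 = 783 ≡ 1 (mod 46)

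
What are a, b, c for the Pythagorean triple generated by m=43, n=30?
(949, 2580, 2749)

Euclid's formula: a = m² - n², b = 2mn, c = m² + n²
m = 43, n = 30
a = 43² - 30² = 1849 - 900 = 949
b = 2 × 43 × 30 = 2580
c = 43² + 30² = 1849 + 900 = 2749
Verification: 949² + 2580² = 900601 + 6656400 = 7557001 = 2749² ✓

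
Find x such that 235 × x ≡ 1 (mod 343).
289

gcd(235, 343) = 1, so the inverse exists.
Extended Euclidean algorithm on (343, 235):
343 = 1 × 235 + 108  ⟹  108 = (1)·343 + (-1)·235
235 = 2 × 108 + 19  ⟹  19 = (-2)·343 + (3)·235
108 = 5 × 19 + 13  ⟹  13 = (11)·343 + (-16)·235
19 = 1 × 13 + 6  ⟹  6 = (-13)·343 + (19)·235
13 = 2 × 6 + 1  ⟹  1 = (37)·343 + (-54)·235
So (-54)·235 ≡ 1 (mod 343), i.e. 235^(-1) ≡ -54 ≡ 289 (mod 343).
Check: 235 × 289 = 67915 ≡ 1 (mod 343)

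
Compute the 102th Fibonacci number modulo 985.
816

Matrix identity: Q^n = [[F_(n+1), F_n], [F_n, F_(n-1)]] with Q = [[1,1],[1,0]].
n = 102 = 1100110₂. Square-and-multiply, entries mod 985:
Q^1 = [[1,1],[1,0]]
Q^3 = (Q^1)²·Q = [[3,2],[2,1]]
Q^6 = (Q^3)² = [[13,8],[8,5]]
Q^12 = (Q^6)² = [[233,144],[144,89]]
Q^25 = (Q^12)²·Q = [[238,165],[165,73]]
Q^51 = (Q^25)²·Q = [[239,144],[144,95]]
Q^102 = (Q^51)² = [[42,816],[816,211]]
F_102 mod 985 = Q^102[0][1] = 816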